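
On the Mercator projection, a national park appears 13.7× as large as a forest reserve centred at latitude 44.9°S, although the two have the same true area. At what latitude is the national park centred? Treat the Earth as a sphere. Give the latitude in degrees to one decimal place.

Mercator areal scale is sec²φ, so apparent-area ratio = sec²φ₁ / sec²φ₂ = cos²φ₂ / cos²φ₁.
cos²φ₂ / cos²φ₁ = 13.7  ⇒  cos φ₁ = cos 44.9° / √13.7 = 0.7083/3.701 = 0.1914.
φ₁ = arccos(0.1914) ≈ 79.0°.

79.0°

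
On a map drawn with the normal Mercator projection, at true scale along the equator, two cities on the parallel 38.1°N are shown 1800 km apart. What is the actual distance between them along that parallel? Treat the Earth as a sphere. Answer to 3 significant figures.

Mercator is conformal, so the point scale is isotropic: h = k = sec φ = 1/cos φ.
Along the parallel at 38.1°, map distances are exaggerated by k = sec 38.1° = 1.271.
True distance = 1800 / 1.271 = 1800 × cos 38.1° ≈ 1420 km.

1420 km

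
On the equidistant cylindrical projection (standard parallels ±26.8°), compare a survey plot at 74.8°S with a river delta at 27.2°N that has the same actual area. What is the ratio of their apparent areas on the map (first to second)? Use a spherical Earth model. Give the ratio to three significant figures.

3.39

With standard parallel φ₀ = 26.8°, the equirectangular projection gives x = Rλ cos φ₀, y = Rφ, so h = 1 and k = cos 26.8° / cos φ.
Areal scale at 74.8°: h·k = 1.000 × 3.404 = 3.404.
Areal scale at 27.2°: h·k = 1.000 × 1.004 = 1.004.
Ratio = 3.404/1.004 ≈ 3.39.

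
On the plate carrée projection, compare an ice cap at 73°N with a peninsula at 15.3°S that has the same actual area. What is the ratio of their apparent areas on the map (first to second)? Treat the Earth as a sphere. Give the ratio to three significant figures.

For the equirectangular projection with φ₀ = 0 (plate carrée), h = 1 along meridians and k = sec φ along parallels.
Areal scale at 73°: h·k = 1.000 × 3.420 = 3.420.
Areal scale at 15.3°: h·k = 1.000 × 1.037 = 1.037.
Ratio = 3.420/1.037 ≈ 3.30.

3.30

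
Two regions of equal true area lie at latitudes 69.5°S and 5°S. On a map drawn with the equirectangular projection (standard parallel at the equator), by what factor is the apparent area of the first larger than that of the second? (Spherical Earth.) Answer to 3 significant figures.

2.84

For the equirectangular projection with φ₀ = 0 (plate carrée), h = 1 along meridians and k = sec φ along parallels.
Areal scale at 69.5°: h·k = 1.000 × 2.855 = 2.855.
Areal scale at 5°: h·k = 1.000 × 1.004 = 1.004.
Ratio = 2.855/1.004 ≈ 2.84.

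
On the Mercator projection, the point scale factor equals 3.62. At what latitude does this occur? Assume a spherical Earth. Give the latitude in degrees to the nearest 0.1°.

74.0°

Mercator scale is k = sec φ = 1/cos φ.
1/cos φ = 3.62  ⇒  cos φ = 0.2762  ⇒  φ = arccos(0.2762) ≈ 74.0°.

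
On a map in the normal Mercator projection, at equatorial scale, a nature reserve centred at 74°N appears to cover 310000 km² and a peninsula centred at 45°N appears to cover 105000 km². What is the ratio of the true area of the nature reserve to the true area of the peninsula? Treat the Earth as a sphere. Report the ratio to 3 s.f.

0.449

Mercator's areal exaggeration is sec²φ; hence true area = (apparent area) · cos²φ.
True area of nature reserve: 310000 × cos²(74°) = 310000 × 0.07598 = 23550 km².
True area of peninsula: 105000 × cos²(45°) = 105000 × 0.5000 = 52500 km².
Ratio = 23550 / 52500 ≈ 0.449.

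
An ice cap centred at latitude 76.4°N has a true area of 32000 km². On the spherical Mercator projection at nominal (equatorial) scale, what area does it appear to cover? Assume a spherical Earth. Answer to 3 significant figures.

579000 km²

For Mercator, h = k = sec φ (a conformal cylindrical projection has a single point scale, 1/cos φ).
Areal scale = k² = sec²φ = 1/cos²(76.4°) = 1/0.2351² = 18.09.
Apparent area = 32000 × 18.09 ≈ 579000 km².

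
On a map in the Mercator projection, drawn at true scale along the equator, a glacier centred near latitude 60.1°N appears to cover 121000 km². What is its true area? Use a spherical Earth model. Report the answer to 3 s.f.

The Mercator projection is conformal; its linear scale factor is the same in every direction and equals sec φ = 1/cos φ.
Areal scale = k² = sec²φ = 1/cos²(60.1°) = 1/0.4985² = 4.024.
True area = apparent / (areal scale) = 121000 / 4.024 ≈ 30100 km².

30100 km²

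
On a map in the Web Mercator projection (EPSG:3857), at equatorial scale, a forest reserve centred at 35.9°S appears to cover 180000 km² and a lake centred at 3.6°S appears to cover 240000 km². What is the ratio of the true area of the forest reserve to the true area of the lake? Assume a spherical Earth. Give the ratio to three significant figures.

Mercator's areal exaggeration is sec²φ; hence true area = (apparent area) · cos²φ.
True area of forest reserve: 180000 × cos²(35.9°) = 180000 × 0.6562 = 118100 km².
True area of lake: 240000 × cos²(3.6°) = 240000 × 0.9961 = 239100 km².
Ratio = 118100 / 239100 ≈ 0.494.

0.494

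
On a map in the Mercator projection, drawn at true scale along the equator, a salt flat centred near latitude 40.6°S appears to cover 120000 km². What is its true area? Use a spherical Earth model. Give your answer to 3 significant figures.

For Mercator, h = k = sec φ (a conformal cylindrical projection has a single point scale, 1/cos φ).
Areal scale = k² = sec²φ = 1/cos²(40.6°) = 1/0.7593² = 1.735.
True area = apparent / (areal scale) = 120000 / 1.735 ≈ 69200 km².

69200 km²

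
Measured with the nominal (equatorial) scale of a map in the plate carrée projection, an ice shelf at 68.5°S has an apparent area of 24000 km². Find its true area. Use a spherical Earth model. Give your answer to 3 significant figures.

Plate carrée maps x = Rλ, y = Rφ. The meridian scale is h = 1 and the parallel scale is k = 1/cos φ = sec φ.
Areal scale = h·k = 1 × sec φ; at 68.5°, h = 1.000, k = 2.729, so h·k = 2.729.
True area = apparent / (areal scale) = 24000 / 2.729 ≈ 8800 km².

8800 km²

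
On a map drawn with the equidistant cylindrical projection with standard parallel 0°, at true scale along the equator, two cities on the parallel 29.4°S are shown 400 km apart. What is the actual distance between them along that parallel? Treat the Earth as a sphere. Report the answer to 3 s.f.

348 km

Plate carrée maps x = Rλ, y = Rφ. The meridian scale is h = 1 and the parallel scale is k = 1/cos φ = sec φ.
Along the parallel at 29.4°, map distances are exaggerated by k = sec 29.4° = 1.148.
True distance = 400 / 1.148 = 400 × cos 29.4° ≈ 348 km.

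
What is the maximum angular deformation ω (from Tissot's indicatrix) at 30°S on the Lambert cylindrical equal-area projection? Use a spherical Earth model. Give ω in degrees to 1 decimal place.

The Lambert cylindrical equal-area projection is the cylindrical equal-area projection with its standard parallel at the equator (φ₀ = 0). For cylindrical equal-area with standard parallel φ₀, h = cos φ / cos φ₀ and k = cos φ₀ / cos φ, so h·k = 1.
At 30°: h = 0.8660, k = 1.155; principal scales a = 1.155, b = 0.8660.
sin(ω/2) = (a − b)/(a + b) = 0.2887/2.021 = 0.1429, so ω = 2 arcsin(0.1429) ≈ 16.4°.

16.4°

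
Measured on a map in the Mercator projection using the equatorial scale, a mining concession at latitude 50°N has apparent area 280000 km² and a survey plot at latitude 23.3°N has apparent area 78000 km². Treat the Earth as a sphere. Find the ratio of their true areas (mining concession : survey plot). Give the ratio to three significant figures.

Since Mercator area scale is 1/cos²φ, the true area equals the apparent area multiplied by cos²φ.
True area of mining concession: 280000 × cos²(50°) = 280000 × 0.4132 = 115700 km².
True area of survey plot: 78000 × cos²(23.3°) = 78000 × 0.8435 = 65800 km².
Ratio = 115700 / 65800 ≈ 1.76.

1.76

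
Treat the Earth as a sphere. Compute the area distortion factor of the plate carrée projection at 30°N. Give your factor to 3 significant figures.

1.15

In the plate carrée (x = Rλ, y = Rφ), meridians are true-scale (h = 1) and parallels are stretched by k = sec φ.
Areal scale = h·k = 1 × sec φ; at 30°, h = 1.000, k = 1.155, so h·k = 1.155.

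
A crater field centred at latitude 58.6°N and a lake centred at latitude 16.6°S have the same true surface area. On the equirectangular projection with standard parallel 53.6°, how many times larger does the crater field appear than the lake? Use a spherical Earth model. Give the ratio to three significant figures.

1.84

With standard parallel φ₀ = 53.6°, the equirectangular projection gives x = Rλ cos φ₀, y = Rφ, so h = 1 and k = cos 53.6° / cos φ.
Areal scale at 58.6°: h·k = 1.000 × 1.139 = 1.139.
Areal scale at 16.6°: h·k = 1.000 × 0.6192 = 0.6192.
Ratio = 1.139/0.6192 ≈ 1.84.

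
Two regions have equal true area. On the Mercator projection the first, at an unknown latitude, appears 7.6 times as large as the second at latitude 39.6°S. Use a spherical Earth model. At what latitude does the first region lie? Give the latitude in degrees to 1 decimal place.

73.8°

Mercator areal scale is sec²φ, so apparent-area ratio = sec²φ₁ / sec²φ₂ = cos²φ₂ / cos²φ₁.
cos²φ₂ / cos²φ₁ = 7.6  ⇒  cos φ₁ = cos 39.6° / √7.6 = 0.7705/2.757 = 0.2795.
φ₁ = arccos(0.2795) ≈ 73.8°.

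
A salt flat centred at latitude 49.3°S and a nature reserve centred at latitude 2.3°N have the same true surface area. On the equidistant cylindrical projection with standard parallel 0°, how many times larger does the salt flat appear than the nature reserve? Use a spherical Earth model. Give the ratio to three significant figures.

1.53

In the plate carrée (x = Rλ, y = Rφ), meridians are true-scale (h = 1) and parallels are stretched by k = sec φ.
Areal scale at 49.3°: h·k = 1.000 × 1.534 = 1.534.
Areal scale at 2.3°: h·k = 1.000 × 1.001 = 1.001.
Ratio = 1.534/1.001 ≈ 1.53.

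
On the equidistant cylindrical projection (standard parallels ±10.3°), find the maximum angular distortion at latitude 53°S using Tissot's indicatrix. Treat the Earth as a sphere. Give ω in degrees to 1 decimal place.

In the equirectangular projection with standard parallel φ₀ = 10.3° (x = Rλ cos φ₀, y = Rφ), meridians are true-scale (h = 1) and the parallel scale is k = cos φ₀ / cos φ.
At 53°: h = 1.000, k = 1.635; principal scales a = 1.635, b = 1.000.
sin(ω/2) = (a − b)/(a + b) = 0.6349/2.635 = 0.2409, so ω = 2 arcsin(0.2409) ≈ 27.9°.

27.9°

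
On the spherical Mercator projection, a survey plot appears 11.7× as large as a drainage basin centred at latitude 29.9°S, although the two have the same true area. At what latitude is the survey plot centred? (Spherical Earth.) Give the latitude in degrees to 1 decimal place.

For equal true areas on Mercator, apparent areas scale as sec²φ, so the ratio is cos²φ₂ / cos²φ₁.
cos²φ₂ / cos²φ₁ = 11.7  ⇒  cos φ₁ = cos 29.9° / √11.7 = 0.8669/3.421 = 0.2534.
φ₁ = arccos(0.2534) ≈ 75.3°.

75.3°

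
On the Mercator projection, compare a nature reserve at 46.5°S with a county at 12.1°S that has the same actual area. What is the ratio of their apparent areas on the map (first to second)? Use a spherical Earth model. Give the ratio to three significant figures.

Mercator areal scale is sec²φ.
At 46.5°: sec²(46.5°) = 1/0.6884² = 2.110.
At 12.1°: sec²(12.1°) = 1/0.9778² = 1.046.
Ratio = 2.110/1.046 = cos²(12.1°)/cos²(46.5°) ≈ 2.02.

2.02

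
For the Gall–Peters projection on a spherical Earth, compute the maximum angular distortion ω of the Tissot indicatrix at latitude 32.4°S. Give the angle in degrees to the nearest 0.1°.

20.2°

The Gall–Peters projection is cylindrical equal-area with φ₀ = 45°. A cylindrical equal-area projection with standard parallel φ₀ has meridian scale h = cos φ / cos φ₀ and parallel scale k = cos φ₀ / cos φ (so areas are preserved, h·k = 1).
At 32.4°: h = 1.194, k = 0.8375; principal scales a = 1.194, b = 0.8375.
sin(ω/2) = (a − b)/(a + b) = 0.3566/2.032 = 0.1755, so ω = 2 arcsin(0.1755) ≈ 20.2°.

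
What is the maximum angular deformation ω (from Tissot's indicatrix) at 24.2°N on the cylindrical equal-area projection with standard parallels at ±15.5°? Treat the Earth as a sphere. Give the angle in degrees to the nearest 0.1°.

6.3°

A cylindrical equal-area projection with standard parallel φ₀ has meridian scale h = cos φ / cos φ₀ and parallel scale k = cos φ₀ / cos φ (so areas are preserved, h·k = 1).
At 24.2°: h = 0.9465, k = 1.056; principal scales a = 1.056, b = 0.9465.
sin(ω/2) = (a − b)/(a + b) = 0.1099/2.003 = 0.05488, so ω = 2 arcsin(0.05488) ≈ 6.3°.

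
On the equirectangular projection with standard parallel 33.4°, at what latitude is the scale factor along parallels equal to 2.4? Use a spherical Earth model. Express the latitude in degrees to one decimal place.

The equidistant cylindrical projection with φ₀ = 33.4° has h = 1 (meridians true) and k = cos φ₀ / cos φ along parallels.
k = cos φ₀ / cos φ = 2.4  ⇒  cos φ = cos 33.4° / 2.4 = 0.3479.
φ = arccos(0.3479) ≈ 69.6°.

69.6°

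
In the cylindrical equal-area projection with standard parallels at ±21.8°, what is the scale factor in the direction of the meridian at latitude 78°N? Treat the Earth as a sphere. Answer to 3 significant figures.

0.224

For cylindrical equal-area with standard parallel φ₀, h = cos φ / cos φ₀ and k = cos φ₀ / cos φ, so h·k = 1.
h = cos 78° / cos 21.8° = 0.2079/0.9285 = 0.2239.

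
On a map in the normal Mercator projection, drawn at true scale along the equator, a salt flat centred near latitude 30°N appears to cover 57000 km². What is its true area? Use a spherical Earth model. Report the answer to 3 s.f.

42800 km²

Mercator is conformal, so the point scale is isotropic: h = k = sec φ = 1/cos φ.
Areal scale = k² = sec²φ = 1/cos²(30°) = 1/0.8660² = 1.333.
True area = apparent / (areal scale) = 57000 / 1.333 ≈ 42800 km².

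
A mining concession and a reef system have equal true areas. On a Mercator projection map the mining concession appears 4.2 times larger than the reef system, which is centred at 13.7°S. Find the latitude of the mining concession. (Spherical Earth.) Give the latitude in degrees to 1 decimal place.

On Mercator, (apparent₁)/(apparent₂) = sec²φ₁ / sec²φ₂ when true areas are equal.
cos²φ₂ / cos²φ₁ = 4.2  ⇒  cos φ₁ = cos 13.7° / √4.2 = 0.9715/2.049 = 0.4741.
φ₁ = arccos(0.4741) ≈ 61.7°.

61.7°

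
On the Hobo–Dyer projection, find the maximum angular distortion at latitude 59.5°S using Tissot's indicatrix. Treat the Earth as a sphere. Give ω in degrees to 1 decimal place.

The Hobo–Dyer projection is cylindrical equal-area with φ₀ = 37.5°. For cylindrical equal-area with standard parallel φ₀, h = cos φ / cos φ₀ and k = cos φ₀ / cos φ, so h·k = 1.
At 59.5°: h = 0.6397, k = 1.563; principal scales a = 1.563, b = 0.6397.
sin(ω/2) = (a − b)/(a + b) = 0.9234/2.203 = 0.4192, so ω = 2 arcsin(0.4192) ≈ 49.6°.

49.6°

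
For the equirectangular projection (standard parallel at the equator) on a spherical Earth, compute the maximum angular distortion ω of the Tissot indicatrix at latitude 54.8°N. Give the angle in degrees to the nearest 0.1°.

31.2°

For the equirectangular projection with φ₀ = 0 (plate carrée), h = 1 along meridians and k = sec φ along parallels.
At 54.8°: h = 1.000, k = 1.735; principal scales a = 1.735, b = 1.000.
sin(ω/2) = (a − b)/(a + b) = 0.7348/2.735 = 0.2687, so ω = 2 arcsin(0.2687) ≈ 31.2°.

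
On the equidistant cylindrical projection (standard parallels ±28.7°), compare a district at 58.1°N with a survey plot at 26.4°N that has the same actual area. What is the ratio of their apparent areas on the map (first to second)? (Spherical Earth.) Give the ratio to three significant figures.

1.70

With standard parallel φ₀ = 28.7°, the equirectangular projection gives x = Rλ cos φ₀, y = Rφ, so h = 1 and k = cos 28.7° / cos φ.
Areal scale at 58.1°: h·k = 1.000 × 1.660 = 1.660.
Areal scale at 26.4°: h·k = 1.000 × 0.9793 = 0.9793.
Ratio = 1.660/0.9793 ≈ 1.70.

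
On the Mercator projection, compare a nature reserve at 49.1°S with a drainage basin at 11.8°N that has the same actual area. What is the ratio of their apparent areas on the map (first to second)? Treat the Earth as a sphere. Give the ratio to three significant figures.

2.24

Mercator is conformal with k = sec φ, so areal scale = k² = sec²φ.
At 49.1°: sec²(49.1°) = 1/0.6547² = 2.333.
At 11.8°: sec²(11.8°) = 1/0.9789² = 1.044.
Ratio = 2.333/1.044 = cos²(11.8°)/cos²(49.1°) ≈ 2.24.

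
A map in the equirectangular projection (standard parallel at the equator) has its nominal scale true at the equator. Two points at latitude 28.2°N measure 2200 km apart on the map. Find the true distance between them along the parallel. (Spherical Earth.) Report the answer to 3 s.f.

In the plate carrée (x = Rλ, y = Rφ), meridians are true-scale (h = 1) and parallels are stretched by k = sec φ.
Along the parallel at 28.2°, map distances are exaggerated by k = sec 28.2° = 1.135.
True distance = 2200 / 1.135 = 2200 × cos 28.2° ≈ 1940 km.

1940 km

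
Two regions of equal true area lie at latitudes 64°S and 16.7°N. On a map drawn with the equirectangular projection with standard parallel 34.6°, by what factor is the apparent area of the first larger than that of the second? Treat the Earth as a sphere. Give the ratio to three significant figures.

2.18

With standard parallel φ₀ = 34.6°, the equirectangular projection gives x = Rλ cos φ₀, y = Rφ, so h = 1 and k = cos 34.6° / cos φ.
Areal scale at 64°: h·k = 1.000 × 1.878 = 1.878.
Areal scale at 16.7°: h·k = 1.000 × 0.8594 = 0.8594.
Ratio = 1.878/0.8594 ≈ 2.18.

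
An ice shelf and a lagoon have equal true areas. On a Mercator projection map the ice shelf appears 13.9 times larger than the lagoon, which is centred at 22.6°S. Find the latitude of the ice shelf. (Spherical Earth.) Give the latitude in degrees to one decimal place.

75.7°

On Mercator, (apparent₁)/(apparent₂) = sec²φ₁ / sec²φ₂ when true areas are equal.
cos²φ₂ / cos²φ₁ = 13.9  ⇒  cos φ₁ = cos 22.6° / √13.9 = 0.9232/3.728 = 0.2476.
φ₁ = arccos(0.2476) ≈ 75.7°.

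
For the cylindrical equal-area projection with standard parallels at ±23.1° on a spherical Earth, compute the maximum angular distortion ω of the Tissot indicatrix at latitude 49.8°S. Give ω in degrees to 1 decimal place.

39.8°

Cylindrical equal-area (φ₀ = 23.1°): h = cos φ / cos 23.1° along meridians, k = cos 23.1° / cos φ along parallels; h·k = 1.
At 49.8°: h = 0.7017, k = 1.425; principal scales a = 1.425, b = 0.7017.
sin(ω/2) = (a − b)/(a + b) = 0.7233/2.127 = 0.3401, so ω = 2 arcsin(0.3401) ≈ 39.8°.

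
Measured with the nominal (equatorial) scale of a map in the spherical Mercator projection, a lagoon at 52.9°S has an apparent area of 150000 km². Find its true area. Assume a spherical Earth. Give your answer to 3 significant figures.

Mercator is conformal, so the point scale is isotropic: h = k = sec φ = 1/cos φ.
Areal scale = k² = sec²φ = 1/cos²(52.9°) = 1/0.6032² = 2.748.
True area = apparent / (areal scale) = 150000 / 2.748 ≈ 54600 km².

54600 km²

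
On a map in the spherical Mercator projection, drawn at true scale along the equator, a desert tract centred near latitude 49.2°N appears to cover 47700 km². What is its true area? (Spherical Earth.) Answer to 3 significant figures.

For Mercator, h = k = sec φ (a conformal cylindrical projection has a single point scale, 1/cos φ).
Areal scale = k² = sec²φ = 1/cos²(49.2°) = 1/0.6534² = 2.342.
True area = apparent / (areal scale) = 47700 / 2.342 ≈ 20400 km².

20400 km²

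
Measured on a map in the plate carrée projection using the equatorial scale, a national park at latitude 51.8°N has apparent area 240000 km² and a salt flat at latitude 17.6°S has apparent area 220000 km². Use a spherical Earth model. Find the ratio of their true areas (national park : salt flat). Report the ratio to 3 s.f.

Plate carrée has h = 1 and k = sec φ, giving areal scale sec φ; true area = (apparent area) · cos φ.
True area of national park: 240000 × cos(51.8°) = 240000 × 0.6184 = 148400 km².
True area of salt flat: 220000 × cos(17.6°) = 220000 × 0.9532 = 209700 km².
Ratio = 148400 / 209700 ≈ 0.708.

0.708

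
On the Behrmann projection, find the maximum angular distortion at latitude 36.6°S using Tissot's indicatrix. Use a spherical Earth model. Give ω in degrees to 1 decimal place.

8.7°

The Behrmann projection is cylindrical equal-area with φ₀ = 30°. A cylindrical equal-area projection with standard parallel φ₀ has meridian scale h = cos φ / cos φ₀ and parallel scale k = cos φ₀ / cos φ (so areas are preserved, h·k = 1).
At 36.6°: h = 0.9270, k = 1.079; principal scales a = 1.079, b = 0.9270.
sin(ω/2) = (a − b)/(a + b) = 0.1517/2.006 = 0.07564, so ω = 2 arcsin(0.07564) ≈ 8.7°.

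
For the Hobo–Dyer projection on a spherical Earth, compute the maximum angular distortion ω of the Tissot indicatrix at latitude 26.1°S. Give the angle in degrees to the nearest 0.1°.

14.2°

Hobo–Dyer is a cylindrical equal-area projection with standard parallels at ±37.5°. Cylindrical equal-area (φ₀ = 37.5°): h = cos φ / cos 37.5° along meridians, k = cos 37.5° / cos φ along parallels; h·k = 1.
At 26.1°: h = 1.132, k = 0.8834; principal scales a = 1.132, b = 0.8834.
sin(ω/2) = (a − b)/(a + b) = 0.2485/2.015 = 0.1233, so ω = 2 arcsin(0.1233) ≈ 14.2°.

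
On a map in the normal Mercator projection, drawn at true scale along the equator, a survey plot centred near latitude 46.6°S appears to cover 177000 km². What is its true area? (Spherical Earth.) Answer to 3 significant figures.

Mercator is conformal, so the point scale is isotropic: h = k = sec φ = 1/cos φ.
Areal scale = k² = sec²φ = 1/cos²(46.6°) = 1/0.6871² = 2.118.
True area = apparent / (areal scale) = 177000 / 2.118 ≈ 83600 km².

83600 km²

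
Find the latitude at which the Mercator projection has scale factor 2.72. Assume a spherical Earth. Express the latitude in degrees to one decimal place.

68.4°

Mercator scale is k = sec φ = 1/cos φ.
1/cos φ = 2.72  ⇒  cos φ = 0.3676  ⇒  φ = arccos(0.3676) ≈ 68.4°.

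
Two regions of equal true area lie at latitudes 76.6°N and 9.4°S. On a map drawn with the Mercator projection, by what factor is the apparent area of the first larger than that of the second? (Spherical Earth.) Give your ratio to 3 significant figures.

18.1

Mercator areal scale is sec²φ.
At 76.6°: sec²(76.6°) = 1/0.2317² = 18.62.
At 9.4°: sec²(9.4°) = 1/0.9866² = 1.027.
Ratio = 18.62/1.027 = cos²(9.4°)/cos²(76.6°) ≈ 18.1.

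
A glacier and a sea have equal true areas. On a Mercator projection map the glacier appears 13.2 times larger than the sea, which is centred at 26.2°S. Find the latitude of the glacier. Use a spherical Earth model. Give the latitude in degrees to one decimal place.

For equal true areas on Mercator, apparent areas scale as sec²φ, so the ratio is cos²φ₂ / cos²φ₁.
cos²φ₂ / cos²φ₁ = 13.2  ⇒  cos φ₁ = cos 26.2° / √13.2 = 0.8973/3.633 = 0.2470.
φ₁ = arccos(0.2470) ≈ 75.7°.

75.7°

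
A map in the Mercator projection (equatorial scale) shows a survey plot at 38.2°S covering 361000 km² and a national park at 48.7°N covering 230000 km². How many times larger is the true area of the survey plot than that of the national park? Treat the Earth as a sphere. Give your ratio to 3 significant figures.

On Mercator the areal scale is sec²φ, so true area = apparent × cos²φ.
True area of survey plot: 361000 × cos²(38.2°) = 361000 × 0.6176 = 222900 km².
True area of national park: 230000 × cos²(48.7°) = 230000 × 0.4356 = 100200 km².
Ratio = 222900 / 100200 ≈ 2.23.

2.23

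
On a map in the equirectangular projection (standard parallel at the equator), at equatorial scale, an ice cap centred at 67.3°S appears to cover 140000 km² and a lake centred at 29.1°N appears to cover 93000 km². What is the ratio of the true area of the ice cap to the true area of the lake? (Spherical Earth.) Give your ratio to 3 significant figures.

Plate carrée has h = 1 and k = sec φ, giving areal scale sec φ; true area = (apparent area) · cos φ.
True area of ice cap: 140000 × cos(67.3°) = 140000 × 0.3859 = 54030 km².
True area of lake: 93000 × cos(29.1°) = 93000 × 0.8738 = 81260 km².
Ratio = 54030 / 81260 ≈ 0.665.

0.665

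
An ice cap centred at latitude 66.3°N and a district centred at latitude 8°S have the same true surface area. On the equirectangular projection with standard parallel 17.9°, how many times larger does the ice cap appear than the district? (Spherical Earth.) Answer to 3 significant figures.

With standard parallel φ₀ = 17.9°, the equirectangular projection gives x = Rλ cos φ₀, y = Rφ, so h = 1 and k = cos 17.9° / cos φ.
Areal scale at 66.3°: h·k = 1.000 × 2.367 = 2.367.
Areal scale at 8°: h·k = 1.000 × 0.9609 = 0.9609.
Ratio = 2.367/0.9609 ≈ 2.46.

2.46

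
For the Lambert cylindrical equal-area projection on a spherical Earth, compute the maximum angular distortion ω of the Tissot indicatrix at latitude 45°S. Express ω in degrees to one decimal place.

The Lambert cylindrical equal-area projection is the cylindrical equal-area projection with its standard parallel at the equator (φ₀ = 0). Cylindrical equal-area (φ₀ = 0°): h = cos φ / cos 0° along meridians, k = cos 0° / cos φ along parallels; h·k = 1.
At 45°: h = 0.7071, k = 1.414; principal scales a = 1.414, b = 0.7071.
sin(ω/2) = (a − b)/(a + b) = 0.7071/2.121 = 0.3333, so ω = 2 arcsin(0.3333) ≈ 38.9°.

38.9°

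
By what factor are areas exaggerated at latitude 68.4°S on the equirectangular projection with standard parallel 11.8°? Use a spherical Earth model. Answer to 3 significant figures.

2.66

With standard parallel φ₀ = 11.8°, the equirectangular projection gives x = Rλ cos φ₀, y = Rφ, so h = 1 and k = cos 11.8° / cos φ.
Areal scale = h·k = 1 × cos φ₀ / cos φ; at 68.4°, h = 1.000, k = 2.659, so h·k = 2.659.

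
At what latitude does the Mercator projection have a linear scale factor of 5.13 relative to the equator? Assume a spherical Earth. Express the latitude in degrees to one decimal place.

78.8°

Mercator scale is k = sec φ = 1/cos φ.
1/cos φ = 5.13  ⇒  cos φ = 0.1949  ⇒  φ = arccos(0.1949) ≈ 78.8°.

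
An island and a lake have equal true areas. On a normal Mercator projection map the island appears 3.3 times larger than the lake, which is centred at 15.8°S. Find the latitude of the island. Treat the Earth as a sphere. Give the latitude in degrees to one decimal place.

For equal true areas on Mercator, apparent areas scale as sec²φ, so the ratio is cos²φ₂ / cos²φ₁.
cos²φ₂ / cos²φ₁ = 3.3  ⇒  cos φ₁ = cos 15.8° / √3.3 = 0.9622/1.817 = 0.5297.
φ₁ = arccos(0.5297) ≈ 58.0°.

58.0°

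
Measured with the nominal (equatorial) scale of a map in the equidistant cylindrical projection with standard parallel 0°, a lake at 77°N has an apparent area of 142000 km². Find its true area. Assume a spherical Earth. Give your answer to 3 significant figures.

31900 km²

In the plate carrée (x = Rλ, y = Rφ), meridians are true-scale (h = 1) and parallels are stretched by k = sec φ.
Areal scale = h·k = 1 × sec φ; at 77°, h = 1.000, k = 4.445, so h·k = 4.445.
True area = apparent / (areal scale) = 142000 / 4.445 ≈ 31900 km².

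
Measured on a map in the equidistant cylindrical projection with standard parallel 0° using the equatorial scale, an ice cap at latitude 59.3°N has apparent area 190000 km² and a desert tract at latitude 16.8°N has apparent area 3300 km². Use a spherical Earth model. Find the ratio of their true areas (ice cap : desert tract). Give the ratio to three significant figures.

30.7

Plate carrée has h = 1 and k = sec φ, giving areal scale sec φ; true area = (apparent area) · cos φ.
True area of ice cap: 190000 × cos(59.3°) = 190000 × 0.5105 = 97000 km².
True area of desert tract: 3300 × cos(16.8°) = 3300 × 0.9573 = 3159 km².
Ratio = 97000 / 3159 ≈ 30.7.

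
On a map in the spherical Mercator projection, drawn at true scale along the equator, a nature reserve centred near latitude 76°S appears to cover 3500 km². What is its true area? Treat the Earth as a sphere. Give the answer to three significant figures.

Mercator is conformal, so the point scale is isotropic: h = k = sec φ = 1/cos φ.
Areal scale = k² = sec²φ = 1/cos²(76°) = 1/0.2419² = 17.09.
True area = apparent / (areal scale) = 3500 / 17.09 ≈ 205 km².

205 km²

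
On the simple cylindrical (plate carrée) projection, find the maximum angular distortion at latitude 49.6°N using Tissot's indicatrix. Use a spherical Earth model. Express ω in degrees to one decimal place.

24.7°

For the equirectangular projection with φ₀ = 0 (plate carrée), h = 1 along meridians and k = sec φ along parallels.
At 49.6°: h = 1.000, k = 1.543; principal scales a = 1.543, b = 1.000.
sin(ω/2) = (a − b)/(a + b) = 0.5429/2.543 = 0.2135, so ω = 2 arcsin(0.2135) ≈ 24.7°.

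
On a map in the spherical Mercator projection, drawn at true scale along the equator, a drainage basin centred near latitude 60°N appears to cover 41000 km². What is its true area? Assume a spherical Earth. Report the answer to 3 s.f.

10300 km²

The Mercator projection is conformal; its linear scale factor is the same in every direction and equals sec φ = 1/cos φ.
Areal scale = k² = sec²φ = 1/cos²(60°) = 1/0.5000² = 4.000.
True area = apparent / (areal scale) = 41000 / 4.000 ≈ 10300 km².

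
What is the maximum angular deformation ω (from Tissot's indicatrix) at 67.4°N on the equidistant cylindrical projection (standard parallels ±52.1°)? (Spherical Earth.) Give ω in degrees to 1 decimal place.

The equidistant cylindrical projection with φ₀ = 52.1° has h = 1 (meridians true) and k = cos φ₀ / cos φ along parallels.
At 67.4°: h = 1.000, k = 1.598; principal scales a = 1.598, b = 1.000.
sin(ω/2) = (a − b)/(a + b) = 0.5985/2.598 = 0.2303, so ω = 2 arcsin(0.2303) ≈ 26.6°.

26.6°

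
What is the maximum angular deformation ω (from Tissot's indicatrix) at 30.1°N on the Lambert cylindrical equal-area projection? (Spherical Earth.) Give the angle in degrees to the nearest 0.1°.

16.5°

The Lambert cylindrical equal-area projection is the cylindrical equal-area projection with its standard parallel at the equator (φ₀ = 0). For cylindrical equal-area with standard parallel φ₀, h = cos φ / cos φ₀ and k = cos φ₀ / cos φ, so h·k = 1.
At 30.1°: h = 0.8652, k = 1.156; principal scales a = 1.156, b = 0.8652.
sin(ω/2) = (a − b)/(a + b) = 0.2907/2.021 = 0.1438, so ω = 2 arcsin(0.1438) ≈ 16.5°.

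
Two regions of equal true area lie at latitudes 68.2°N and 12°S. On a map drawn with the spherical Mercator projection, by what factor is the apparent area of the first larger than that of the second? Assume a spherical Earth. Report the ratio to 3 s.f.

Mercator is conformal with k = sec φ, so areal scale = k² = sec²φ.
At 68.2°: sec²(68.2°) = 1/0.3714² = 7.251.
At 12°: sec²(12°) = 1/0.9781² = 1.045.
Ratio = 7.251/1.045 = cos²(12°)/cos²(68.2°) ≈ 6.94.

6.94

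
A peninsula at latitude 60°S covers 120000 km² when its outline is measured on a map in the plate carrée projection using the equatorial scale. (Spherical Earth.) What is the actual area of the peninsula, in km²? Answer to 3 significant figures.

Plate carrée maps x = Rλ, y = Rφ. The meridian scale is h = 1 and the parallel scale is k = 1/cos φ = sec φ.
Areal scale = h·k = 1 × sec φ; at 60°, h = 1.000, k = 2.000, so h·k = 2.000.
True area = apparent / (areal scale) = 120000 / 2.000 ≈ 60000 km².

60000 km²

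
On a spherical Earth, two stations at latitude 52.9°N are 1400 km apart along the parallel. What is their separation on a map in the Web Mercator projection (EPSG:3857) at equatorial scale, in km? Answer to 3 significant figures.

The Mercator projection is conformal; its linear scale factor is the same in every direction and equals sec φ = 1/cos φ.
Along the parallel, k = sec 52.9° = 1/0.6032 = 1.658.
Map distance = 1400 × 1.658 ≈ 2320 km.

2320 km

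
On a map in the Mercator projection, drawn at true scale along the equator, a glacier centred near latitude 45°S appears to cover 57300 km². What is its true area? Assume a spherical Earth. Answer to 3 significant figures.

The Mercator projection is conformal; its linear scale factor is the same in every direction and equals sec φ = 1/cos φ.
Areal scale = k² = sec²φ = 1/cos²(45°) = 1/0.7071² = 2.000.
True area = apparent / (areal scale) = 57300 / 2.000 ≈ 28700 km².

28700 km²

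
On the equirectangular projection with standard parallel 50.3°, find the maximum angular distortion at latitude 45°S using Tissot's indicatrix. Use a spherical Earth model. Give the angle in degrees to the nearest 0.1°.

5.8°

In the equirectangular projection with standard parallel φ₀ = 50.3° (x = Rλ cos φ₀, y = Rφ), meridians are true-scale (h = 1) and the parallel scale is k = cos φ₀ / cos φ.
At 45°: h = 1.000, k = 0.9034; principal scales a = 1.000, b = 0.9034.
sin(ω/2) = (a − b)/(a + b) = 0.09665/1.903 = 0.05078, so ω = 2 arcsin(0.05078) ≈ 5.8°.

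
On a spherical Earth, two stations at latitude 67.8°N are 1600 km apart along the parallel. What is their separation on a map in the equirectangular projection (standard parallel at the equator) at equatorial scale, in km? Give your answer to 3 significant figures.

Plate carrée maps x = Rλ, y = Rφ. The meridian scale is h = 1 and the parallel scale is k = 1/cos φ = sec φ.
Along the parallel, k = sec 67.8° = 1/0.3778 = 2.647.
Map distance = 1600 × 2.647 ≈ 4230 km.

4230 km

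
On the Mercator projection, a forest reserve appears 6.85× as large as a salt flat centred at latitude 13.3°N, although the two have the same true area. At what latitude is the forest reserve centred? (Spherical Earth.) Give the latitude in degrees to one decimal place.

68.2°

On Mercator, (apparent₁)/(apparent₂) = sec²φ₁ / sec²φ₂ when true areas are equal.
cos²φ₂ / cos²φ₁ = 6.85  ⇒  cos φ₁ = cos 13.3° / √6.85 = 0.9732/2.617 = 0.3718.
φ₁ = arccos(0.3718) ≈ 68.2°.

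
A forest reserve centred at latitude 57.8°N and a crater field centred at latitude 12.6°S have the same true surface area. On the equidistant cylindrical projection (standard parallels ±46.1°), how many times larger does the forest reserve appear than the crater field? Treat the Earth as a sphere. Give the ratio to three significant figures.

In the equirectangular projection with standard parallel φ₀ = 46.1° (x = Rλ cos φ₀, y = Rφ), meridians are true-scale (h = 1) and the parallel scale is k = cos φ₀ / cos φ.
Areal scale at 57.8°: h·k = 1.000 × 1.301 = 1.301.
Areal scale at 12.6°: h·k = 1.000 × 0.7105 = 0.7105.
Ratio = 1.301/0.7105 ≈ 1.83.

1.83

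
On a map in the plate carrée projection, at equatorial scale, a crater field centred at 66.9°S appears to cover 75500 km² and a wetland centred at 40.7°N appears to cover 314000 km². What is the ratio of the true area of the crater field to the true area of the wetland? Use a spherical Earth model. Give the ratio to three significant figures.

Plate carrée has h = 1 and k = sec φ, giving areal scale sec φ; true area = (apparent area) · cos φ.
True area of crater field: 75500 × cos(66.9°) = 75500 × 0.3923 = 29620 km².
True area of wetland: 314000 × cos(40.7°) = 314000 × 0.7581 = 238100 km².
Ratio = 29620 / 238100 ≈ 0.124.

0.124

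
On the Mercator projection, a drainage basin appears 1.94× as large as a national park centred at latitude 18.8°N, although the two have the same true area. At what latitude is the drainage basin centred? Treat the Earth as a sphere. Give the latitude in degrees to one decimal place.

47.2°

For equal true areas on Mercator, apparent areas scale as sec²φ, so the ratio is cos²φ₂ / cos²φ₁.
cos²φ₂ / cos²φ₁ = 1.94  ⇒  cos φ₁ = cos 18.8° / √1.94 = 0.9466/1.393 = 0.6797.
φ₁ = arccos(0.6797) ≈ 47.2°.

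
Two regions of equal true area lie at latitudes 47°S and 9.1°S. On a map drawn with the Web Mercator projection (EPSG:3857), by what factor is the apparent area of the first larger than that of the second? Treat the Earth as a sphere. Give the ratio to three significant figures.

Mercator areal scale is sec²φ.
At 47°: sec²(47°) = 1/0.6820² = 2.150.
At 9.1°: sec²(9.1°) = 1/0.9874² = 1.026.
Ratio = 2.150/1.026 = cos²(9.1°)/cos²(47°) ≈ 2.10.

2.10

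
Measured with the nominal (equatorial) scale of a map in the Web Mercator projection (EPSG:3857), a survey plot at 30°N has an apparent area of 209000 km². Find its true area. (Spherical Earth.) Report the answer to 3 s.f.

157000 km²

For Mercator, h = k = sec φ (a conformal cylindrical projection has a single point scale, 1/cos φ).
Areal scale = k² = sec²φ = 1/cos²(30°) = 1/0.8660² = 1.333.
True area = apparent / (areal scale) = 209000 / 1.333 ≈ 157000 km².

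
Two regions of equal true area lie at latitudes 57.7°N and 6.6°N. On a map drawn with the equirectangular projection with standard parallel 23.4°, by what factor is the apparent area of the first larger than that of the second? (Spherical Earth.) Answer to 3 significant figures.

1.86

With standard parallel φ₀ = 23.4°, the equirectangular projection gives x = Rλ cos φ₀, y = Rφ, so h = 1 and k = cos 23.4° / cos φ.
Areal scale at 57.7°: h·k = 1.000 × 1.718 = 1.718.
Areal scale at 6.6°: h·k = 1.000 × 0.9239 = 0.9239.
Ratio = 1.718/0.9239 ≈ 1.86.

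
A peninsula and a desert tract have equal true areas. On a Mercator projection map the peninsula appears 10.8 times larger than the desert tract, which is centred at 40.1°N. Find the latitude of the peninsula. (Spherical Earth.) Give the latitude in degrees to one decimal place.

76.5°

On Mercator, (apparent₁)/(apparent₂) = sec²φ₁ / sec²φ₂ when true areas are equal.
cos²φ₂ / cos²φ₁ = 10.8  ⇒  cos φ₁ = cos 40.1° / √10.8 = 0.7649/3.286 = 0.2328.
φ₁ = arccos(0.2328) ≈ 76.5°.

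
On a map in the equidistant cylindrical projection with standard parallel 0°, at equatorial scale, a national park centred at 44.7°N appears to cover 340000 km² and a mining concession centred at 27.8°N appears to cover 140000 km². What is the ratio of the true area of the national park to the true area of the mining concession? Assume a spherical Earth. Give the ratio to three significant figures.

1.95

On the plate carrée, areal scale = h·k = 1 × sec φ, so true area = apparent × cos φ.
True area of national park: 340000 × cos(44.7°) = 340000 × 0.7108 = 241700 km².
True area of mining concession: 140000 × cos(27.8°) = 140000 × 0.8846 = 123800 km².
Ratio = 241700 / 123800 ≈ 1.95.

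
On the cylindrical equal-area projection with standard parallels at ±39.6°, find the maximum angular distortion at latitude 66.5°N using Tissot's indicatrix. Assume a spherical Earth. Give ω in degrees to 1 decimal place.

70.6°

For cylindrical equal-area with standard parallel φ₀, h = cos φ / cos φ₀ and k = cos φ₀ / cos φ, so h·k = 1.
At 66.5°: h = 0.5175, k = 1.932; principal scales a = 1.932, b = 0.5175.
sin(ω/2) = (a − b)/(a + b) = 1.415/2.450 = 0.5775, so ω = 2 arcsin(0.5775) ≈ 70.6°.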